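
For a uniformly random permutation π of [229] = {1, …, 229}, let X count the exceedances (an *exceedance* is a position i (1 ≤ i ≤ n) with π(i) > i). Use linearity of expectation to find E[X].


Write X = Σ_{i=1}^{229} X_i, where X_i = 1_{π(i) > i}.
For each fixed i, π(i) is uniform over {1, …, 229} (marginal of a uniform permutation), so P[π(i) > i] = (n − i)/n. Summing: Σ_{i=1}^{229} (n − i)/n = (0 + 1 + … + 228)/229 = 229(229 − 1)/(2·229) = (229 − 1)/2.
Hence E[X] = Σ_{i=1}^{229} (229 − i)/229 = 114 ≈ 114.000.

E[X] = 114 = 114.000.


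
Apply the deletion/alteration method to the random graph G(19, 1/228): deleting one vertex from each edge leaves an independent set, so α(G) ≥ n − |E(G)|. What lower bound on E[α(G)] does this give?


E[|E(G)|] = C(19, 2)·p = 171 · (1/228) = 3/4.
E[α(G)] ≥ n − E[|E(G)|] = 19 − 3/4 = 73/4.
Numerically: ≈ 18.25000.
(This is only a lower bound; the true E[α(G)] may be larger.)

E[α(G)] ≥ 73/4 ≈ 18.25000.


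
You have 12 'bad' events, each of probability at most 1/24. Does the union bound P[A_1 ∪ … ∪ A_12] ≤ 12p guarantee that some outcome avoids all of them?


Union bound: P[∪_{i=1}^{12} A_i] ≤ Σ_i P[A_i] ≤ 12·p = 12·(1/24) = 1/2.
Numerically: 1/2 ≈ 0.500000.
Is 1/2 < 1? YES.
Since P[∪ A_i] ≤ 1/2 < 1, the complement has P[∩ A_i^c] ≥ 1 − 1/2 = 1/2 > 0, so some outcome avoids every A_i.

12·p = 1/2 ≈ 0.500000; existence CERTIFIED by the union bound.


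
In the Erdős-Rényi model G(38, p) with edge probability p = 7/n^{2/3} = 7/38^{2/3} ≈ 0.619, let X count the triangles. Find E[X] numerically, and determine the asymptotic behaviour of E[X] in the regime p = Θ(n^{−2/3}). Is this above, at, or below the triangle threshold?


Number of potential triangles: C(38, 3) = 8436.
Each occurs with probability p³ ≈ (0.619)³ ≈ 2.37535e-01.
By linearity: E[X] = C(38, 3)·p³ ≈ 8436 · 2.37535e-01 ≈ 2003.842.
Since α = 2/3 < 1, p = c/n^{2/3} ≫ 1/n is above the triangle threshold p ~ 1/n. Asymptotically E[X] ~ (c³/6)·n^{3(1−α)} = (7³/6)·n^{1} → ∞; triangles are abundant w.h.p.

E[X] ≈ 2003.842; in regime p = Θ(1/n^{2/3}) E[X] diverges (above the triangle threshold p ~ 1/n).


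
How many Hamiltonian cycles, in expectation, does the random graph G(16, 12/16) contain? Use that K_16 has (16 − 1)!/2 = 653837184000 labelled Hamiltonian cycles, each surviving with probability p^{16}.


K_16 has (16 − 1)!/2 = 653837184000 labelled Hamiltonian cycles.
For each such Hamiltonian cycle H, let X_H = 1 if all 16 edges of H are present in G. Then P[X_H = 1] = p^{16} = (3/4)^{16} = 43046721/4294967296.
By linearity of expectation: E[X] = Σ_H E[X_H] = 653837184000 · p^{16} = 653837184000 · 43046721/4294967296 = 27485885585032875/4194304.
Numerically: E[X] ≈ 6.55e+09.

E[X] = 653837184000 · (3/4)^{16} = 27485885585032875/4194304 ≈ 6.55e+09.


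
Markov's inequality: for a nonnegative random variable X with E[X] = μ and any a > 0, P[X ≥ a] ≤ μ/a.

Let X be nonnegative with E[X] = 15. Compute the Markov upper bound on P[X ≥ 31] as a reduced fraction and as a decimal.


μ = E[X] = 15, a = 31.
Markov: P[X ≥ 31] ≤ μ/a = (15)/31 = 15/31.
Numerically: ≈ 0.484.
(Since a = 31 > μ = 15.000, the bound 15/31 is < 1 and informative.)

P[X ≥ 31] ≤ 15/31 ≈ 0.484.


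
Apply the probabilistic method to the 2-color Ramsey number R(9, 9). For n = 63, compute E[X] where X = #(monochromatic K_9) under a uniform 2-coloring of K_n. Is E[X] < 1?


E[X] = C(63, 9) · 2^{1 − 36} = 23667689815 · 2^{−35} = 23667689815/34359738368.
As a reduced fraction: E[X] = 23667689815/34359738368 ≈ 0.688820.
Is E[X] < 1? YES.
Since E[X] < 1, there exists a 2-coloring of K_{63} with no monochromatic K_9; hence R(9, 9) > 63.

E[X] = 23667689815/34359738368 ≈ 0.688820; E[X] < 1, so R(9, 9) > 63.


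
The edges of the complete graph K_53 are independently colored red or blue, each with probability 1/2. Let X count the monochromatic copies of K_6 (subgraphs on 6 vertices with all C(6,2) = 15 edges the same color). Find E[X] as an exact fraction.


Let X = Σ_S X_S over the C(53, 6) = 22957480 subsets S of size 6, where X_S = 1 if the K_6 on S is monochromatic.
For a fixed S, the K_6 on S has C(6, 2) = 15 edges. P[all 15 edges red] = (1/2)^15, and likewise for blue, so P[monochromatic] = 2·(1/2)^15 = 2^{1 − 15} = 1/16384.
Summing: E[X] = C(53, 6) · 2^{1 − 15} = 22957480 · 1/16384 = 2869685/2048.
Numerically: E[X] ≈ 1401.2134.

E[X] = C(53,6)·2^(1−C(6,2)) = 2869685/2048 ≈ 1401.2134.


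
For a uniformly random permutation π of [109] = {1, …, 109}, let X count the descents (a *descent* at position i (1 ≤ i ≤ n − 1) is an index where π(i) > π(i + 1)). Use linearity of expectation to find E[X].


Write X = Σ X_I over i = 1, …, 108, with X_I the indicator of one descent.
There are 108 indicators.
For each fixed i, the pair (π(i), π(i+1)) is a uniformly random ordered pair of distinct values from {1, …, 109}; by symmetry P[π(i) > π(i+1)] = 1/2.
By linearity: E[X] = 108 · (1/2) = (109 − 1) · (1/2) = 54 ≈ 54.000.

E[X] = 54 = 54.000.


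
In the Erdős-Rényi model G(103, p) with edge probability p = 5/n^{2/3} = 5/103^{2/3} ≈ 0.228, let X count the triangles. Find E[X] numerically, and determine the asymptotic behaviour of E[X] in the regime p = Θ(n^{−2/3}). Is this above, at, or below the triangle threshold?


Number of potential triangles: C(103, 3) = 176851.
Each occurs with probability p³ ≈ (0.228)³ ≈ 1.17824e-02.
By linearity: E[X] = C(103, 3)·p³ ≈ 176851 · 1.17824e-02 ≈ 2083.738.
Since α = 2/3 < 1, p = c/n^{2/3} ≫ 1/n is above the triangle threshold p ~ 1/n. Asymptotically E[X] ~ (c³/6)·n^{3(1−α)} = (5³/6)·n^{1} → ∞; triangles are abundant w.h.p.

E[X] ≈ 2083.738; in regime p = Θ(1/n^{2/3}) E[X] diverges (above the triangle threshold p ~ 1/n).


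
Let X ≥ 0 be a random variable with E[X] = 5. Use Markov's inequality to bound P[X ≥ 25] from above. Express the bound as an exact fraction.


μ = E[X] = 5, a = 25.
Markov: P[X ≥ 25] ≤ μ/a = (5)/25 = 1/5.
Numerically: ≈ 0.20000.
(Since a = 25 > μ = 5.00000, the bound 1/5 is < 1 and informative.)

P[X ≥ 25] ≤ 1/5 ≈ 0.20000.


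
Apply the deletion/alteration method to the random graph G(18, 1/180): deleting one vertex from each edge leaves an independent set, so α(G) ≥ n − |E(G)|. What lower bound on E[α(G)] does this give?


E[|E(G)|] = C(18, 2)·p = 153 · (1/180) = 17/20.
E[α(G)] ≥ n − E[|E(G)|] = 18 − 17/20 = 343/20.
Numerically: ≈ 17.150000.
(This is only a lower bound; the true E[α(G)] may be larger.)

E[α(G)] ≥ 343/20 ≈ 17.150000.


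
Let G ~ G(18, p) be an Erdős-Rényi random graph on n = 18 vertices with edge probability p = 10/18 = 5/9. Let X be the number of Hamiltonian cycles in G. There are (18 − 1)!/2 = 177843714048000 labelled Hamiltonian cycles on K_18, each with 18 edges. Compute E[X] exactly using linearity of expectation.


K_18 has (18 − 1)!/2 = 177843714048000 labelled Hamiltonian cycles.
For each such Hamiltonian cycle H, let X_H = 1 if all 18 edges of H are present in G. Then P[X_H = 1] = p^{18} = (5/9)^{18} = 3814697265625/150094635296999121.
By linearity of expectation: E[X] = Σ_H E[X_H] = 177843714048000 · p^{18} = 177843714048000 · 3814697265625/150094635296999121 = 930617187500000000000000/205891132094649.
Numerically: E[X] ≈ 4.52e+09.

E[X] = 177843714048000 · (5/9)^{18} = 930617187500000000000000/205891132094649 ≈ 4.52e+09.


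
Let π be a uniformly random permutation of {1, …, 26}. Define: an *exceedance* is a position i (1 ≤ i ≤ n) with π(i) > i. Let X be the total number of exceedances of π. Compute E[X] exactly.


Write X = Σ_{i=1}^{26} X_i, where X_i = 1_{π(i) > i}.
For each fixed i, π(i) is uniform over {1, …, 26} (marginal of a uniform permutation), so P[π(i) > i] = (n − i)/n. Summing: Σ_{i=1}^{26} (n − i)/n = (0 + 1 + … + 25)/26 = 26(26 − 1)/(2·26) = (26 − 1)/2.
Hence E[X] = Σ_{i=1}^{26} (26 − i)/26 = 25/2 ≈ 12.5000.

E[X] = 25/2 = 12.5000.


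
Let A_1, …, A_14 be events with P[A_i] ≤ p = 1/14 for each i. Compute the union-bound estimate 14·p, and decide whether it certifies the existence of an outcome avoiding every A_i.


Union bound: P[∪_{i=1}^{14} A_i] ≤ Σ_i P[A_i] ≤ 14·p = 14·(1/14) = 1.
Numerically: 1 ≈ 1.0000.
Is 1 < 1? NO.
Since the bound 1 is ≥ 1, the union bound is uninformative here; it does NOT by itself certify existence.

14·p = 1 ≈ 1.0000; existence NOT certified by the union bound.


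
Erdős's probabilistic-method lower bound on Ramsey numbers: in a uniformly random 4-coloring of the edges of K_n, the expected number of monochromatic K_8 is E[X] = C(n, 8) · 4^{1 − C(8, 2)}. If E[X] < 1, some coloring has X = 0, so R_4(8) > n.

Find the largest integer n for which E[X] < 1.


We need C(n, 8) · 4^{1 − 28} < 1, i.e. C(n, 8) < 4^{28 − 1} = 18014398509481984.
Check values of n near the boundary:
  n = 406: C(406, 8) = 17082453897995850; 17082453897995850 < 18014398509481984? YES
  n = 407: C(407, 8) = 17424959239309050; 17424959239309050 < 18014398509481984? YES
  n = 408: C(408, 8) = 17773458424095231; 17773458424095231 < 18014398509481984? YES
  n = 409: C(409, 8) = 18128041135797879; 18128041135797879 < 18014398509481984? NO
The largest n with C(n, 8) < 18014398509481984 is n = 408 (where E[X] = 17773458424095231/18014398509481984 ≈ 0.98663). Hence R_4(8) > 408, i.e. R_4(8) ≥ 409.

Largest n = 408; hence R_4(8) > 408.


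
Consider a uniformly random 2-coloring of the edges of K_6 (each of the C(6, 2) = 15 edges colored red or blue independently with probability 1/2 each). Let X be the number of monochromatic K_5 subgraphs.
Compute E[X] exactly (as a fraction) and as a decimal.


Let X = Σ_S X_S over the C(6, 5) = 6 subsets S of size 5, where X_S = 1 if the K_5 on S is monochromatic.
For a fixed S, the K_5 on S has C(5, 2) = 10 edges. P[all 10 edges red] = (1/2)^10, and likewise for blue, so P[monochromatic] = 2·(1/2)^10 = 2^{1 − 10} = 1/512.
By linearity: E[X] = C(6, 5) · 2^{1 − 10} = 6 · 1/512 = 3/256.
Numerically: E[X] ≈ 0.011719.

E[X] = C(6,5)·2^(1−C(5,2)) = 3/256 ≈ 0.011719.


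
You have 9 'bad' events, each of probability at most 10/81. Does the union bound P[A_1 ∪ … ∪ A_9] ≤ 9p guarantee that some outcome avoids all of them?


Union bound: P[∪_{i=1}^{9} A_i] ≤ Σ_i P[A_i] ≤ 9·p = 9·(10/81) = 10/9.
Numerically: 10/9 ≈ 1.111111.
Is 10/9 < 1? NO.
Since the bound 10/9 is ≥ 1, the union bound is uninformative here; it does NOT by itself certify existence.

9·p = 10/9 ≈ 1.111111; existence NOT certified by the union bound.


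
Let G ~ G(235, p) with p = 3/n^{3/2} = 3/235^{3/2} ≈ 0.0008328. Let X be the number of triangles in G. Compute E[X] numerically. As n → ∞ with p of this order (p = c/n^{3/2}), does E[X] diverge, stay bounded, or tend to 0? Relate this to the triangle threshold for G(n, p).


Number of potential triangles: C(235, 3) = 2135445.
Each occurs with probability p³ ≈ (0.0008328)³ ≈ 5.775085e-10.
By linearity: E[X] = C(235, 3)·p³ ≈ 2135445 · 5.775085e-10 ≈ 0.0012.
Since α = 3/2 > 1, p = c/n^{3/2} = o(1/n) is below the triangle threshold p ~ 1/n. Asymptotically E[X] ~ (c³/6)·n^{3(1−α)} = (3³/6)·n^{-1.5} → 0, so by Markov's inequality G has no triangles w.h.p.

E[X] ≈ 0.0012; in regime p = Θ(1/n^{3/2}) E[X] tends to 0 (below the triangle threshold p ~ 1/n).


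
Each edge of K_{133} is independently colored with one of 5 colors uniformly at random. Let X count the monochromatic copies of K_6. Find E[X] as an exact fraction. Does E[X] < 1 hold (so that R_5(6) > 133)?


E[X] = C(133, 6) · 5^{1 − 15} = 6856577728 · 5^{−14} = 6856577728/6103515625.
As a reduced fraction: E[X] = 6856577728/6103515625 ≈ 1.1233817.
Is E[X] < 1? NO.
Since E[X] ≥ 1, the first-moment bound is inconclusive at n = 133; it does NOT by itself certify R_5(6) > 133.

E[X] = 6856577728/6103515625 ≈ 1.1233817; E[X] ≥ 1; first-moment method inconclusive here.


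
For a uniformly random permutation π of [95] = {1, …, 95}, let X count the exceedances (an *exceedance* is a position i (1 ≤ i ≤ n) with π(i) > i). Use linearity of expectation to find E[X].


Write X = Σ_{i=1}^{95} X_i, where X_i = 1_{π(i) > i}.
For each fixed i, π(i) is uniform over {1, …, 95} (marginal of a uniform permutation), so P[π(i) > i] = (n − i)/n. Summing: Σ_{i=1}^{95} (n − i)/n = (0 + 1 + … + 94)/95 = 95(95 − 1)/(2·95) = (95 − 1)/2.
Hence E[X] = Σ_{i=1}^{95} (95 − i)/95 = 47 ≈ 47.0000.

E[X] = 47 = 47.0000.


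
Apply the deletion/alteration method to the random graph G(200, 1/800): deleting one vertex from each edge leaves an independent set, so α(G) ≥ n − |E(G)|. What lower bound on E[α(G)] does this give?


E[|E(G)|] = C(200, 2)·p = 19900 · (1/800) = 199/8.
E[α(G)] ≥ n − E[|E(G)|] = 200 − 199/8 = 1401/8.
Numerically: ≈ 175.1250.
(This is only a lower bound; the true E[α(G)] may be larger.)

E[α(G)] ≥ 1401/8 ≈ 175.1250.


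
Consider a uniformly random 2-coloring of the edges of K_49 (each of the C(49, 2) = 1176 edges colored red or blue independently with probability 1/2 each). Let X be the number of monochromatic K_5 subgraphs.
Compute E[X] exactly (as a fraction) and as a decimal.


Let X = Σ_S X_S over the C(49, 5) = 1906884 subsets S of size 5, where X_S = 1 if the K_5 on S is monochromatic.
For a fixed S, the K_5 on S has C(5, 2) = 10 edges. P[all 10 edges red] = (1/2)^10, and likewise for blue, so P[monochromatic] = 2·(1/2)^10 = 2^{1 − 10} = 1/512.
By linearity: E[X] = C(49, 5) · 2^{1 − 10} = 1906884 · 1/512 = 476721/128.
Numerically: E[X] ≈ 3724.3828.

E[X] = C(49,5)·2^(1−C(5,2)) = 476721/128 ≈ 3724.3828.


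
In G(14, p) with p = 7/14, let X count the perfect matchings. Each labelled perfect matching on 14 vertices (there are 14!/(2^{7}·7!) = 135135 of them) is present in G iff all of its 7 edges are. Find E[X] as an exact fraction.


K_14 has 14!/(2^{7}·7!) = 135135 labelled perfect matchings.
For each such perfect matching H, let X_H = 1 if all 7 edges of H are present in G. Then P[X_H = 1] = p^{7} = (1/2)^{7} = 1/128.
By linearity: E[X] = Σ_H E[X_H] = 135135 · p^{7} = 135135 · 1/128 = 135135/128.
Numerically: E[X] ≈ 1056.

E[X] = 135135 · (1/2)^{7} = 135135/128 ≈ 1056.


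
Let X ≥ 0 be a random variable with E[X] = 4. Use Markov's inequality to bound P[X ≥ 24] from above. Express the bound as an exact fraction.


μ = E[X] = 4, a = 24.
Markov: P[X ≥ 24] ≤ μ/a = (4)/24 = 1/6.
Numerically: ≈ 0.1667.
(Since a = 24 > μ = 4.0000, the bound 1/6 is < 1 and informative.)

P[X ≥ 24] ≤ 1/6 ≈ 0.1667.


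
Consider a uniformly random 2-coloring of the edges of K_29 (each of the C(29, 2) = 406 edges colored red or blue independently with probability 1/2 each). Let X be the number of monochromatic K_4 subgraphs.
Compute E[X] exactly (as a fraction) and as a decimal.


Let X = Σ_S X_S over the C(29, 4) = 23751 subsets S of size 4, where X_S = 1 if the K_4 on S is monochromatic.
For a fixed S, the K_4 on S has C(4, 2) = 6 edges. P[all 6 edges red] = (1/2)^6, and likewise for blue, so P[monochromatic] = 2·(1/2)^6 = 2^{1 − 6} = 1/32.
By linearity of expectation: E[X] = C(29, 4) · 2^{1 − 6} = 23751 · 1/32 = 23751/32.
Numerically: E[X] ≈ 742.219.

E[X] = C(29,4)·2^(1−C(4,2)) = 23751/32 ≈ 742.219.


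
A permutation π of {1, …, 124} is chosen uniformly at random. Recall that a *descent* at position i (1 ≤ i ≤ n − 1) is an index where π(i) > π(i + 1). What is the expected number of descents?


Write X = Σ X_I over i = 1, …, 123, with X_I the indicator of one descent.
There are 123 indicators.
For each fixed i, the pair (π(i), π(i+1)) is a uniformly random ordered pair of distinct values from {1, …, 124}; by symmetry P[π(i) > π(i+1)] = 1/2.
By linearity: E[X] = 123 · (1/2) = (124 − 1) · (1/2) = 123/2 ≈ 61.50000.

E[X] = 123/2 = 61.50000.


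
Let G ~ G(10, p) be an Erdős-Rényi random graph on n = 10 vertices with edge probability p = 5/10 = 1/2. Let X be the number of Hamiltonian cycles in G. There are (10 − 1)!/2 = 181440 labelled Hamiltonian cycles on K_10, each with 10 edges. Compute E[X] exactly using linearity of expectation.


K_10 has (10 − 1)!/2 = 181440 labelled Hamiltonian cycles.
For each such Hamiltonian cycle H, let X_H = 1 if all 10 edges of H are present in G. Then P[X_H = 1] = p^{10} = (1/2)^{10} = 1/1024.
Summing the indicators: E[X] = Σ_H E[X_H] = 181440 · p^{10} = 181440 · 1/1024 = 2835/16.
Numerically: E[X] ≈ 177.188.

E[X] = 181440 · (1/2)^{10} = 2835/16 ≈ 177.188.


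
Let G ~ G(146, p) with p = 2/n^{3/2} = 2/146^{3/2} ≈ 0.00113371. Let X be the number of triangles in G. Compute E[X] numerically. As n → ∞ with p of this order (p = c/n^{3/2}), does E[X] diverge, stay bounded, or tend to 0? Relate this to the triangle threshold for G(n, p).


Number of potential triangles: C(146, 3) = 508080.
Each occurs with probability p³ ≈ (0.00113371)³ ≈ 1.45714287e-09.
By linearity: E[X] = C(146, 3)·p³ ≈ 508080 · 1.45714287e-09 ≈ 0.000740.
Since α = 3/2 > 1, p = c/n^{3/2} = o(1/n) is below the triangle threshold p ~ 1/n. Asymptotically E[X] ~ (c³/6)·n^{3(1−α)} = (2³/6)·n^{-1.5} → 0, so by Markov's inequality G has no triangles w.h.p.

E[X] ≈ 0.000740; in regime p = Θ(1/n^{3/2}) E[X] tends to 0 (below the triangle threshold p ~ 1/n).


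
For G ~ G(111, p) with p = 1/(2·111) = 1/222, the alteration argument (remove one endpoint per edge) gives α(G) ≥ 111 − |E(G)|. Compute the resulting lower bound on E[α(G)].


E[|E(G)|] = C(111, 2)·p = 6105 · (1/222) = 55/2.
E[α(G)] ≥ n − E[|E(G)|] = 111 − 55/2 = 167/2.
Numerically: ≈ 83.500000.
(This is only a lower bound; the true E[α(G)] may be larger.)

E[α(G)] ≥ 167/2 ≈ 83.500000.


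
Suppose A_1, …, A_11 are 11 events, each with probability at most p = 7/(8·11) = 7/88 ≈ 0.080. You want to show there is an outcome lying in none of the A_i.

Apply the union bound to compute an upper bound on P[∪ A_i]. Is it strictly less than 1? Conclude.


Union bound: P[∪_{i=1}^{11} A_i] ≤ Σ_i P[A_i] ≤ 11·p = 11·(7/88) = 7/8.
Numerically: 7/8 ≈ 0.875.
Is 7/8 < 1? YES.
Since P[∪ A_i] ≤ 7/8 < 1, the complement has P[∩ A_i^c] ≥ 1 − 7/8 = 1/8 > 0, so some outcome avoids every A_i.

11·p = 7/8 ≈ 0.875; existence CERTIFIED by the union bound.


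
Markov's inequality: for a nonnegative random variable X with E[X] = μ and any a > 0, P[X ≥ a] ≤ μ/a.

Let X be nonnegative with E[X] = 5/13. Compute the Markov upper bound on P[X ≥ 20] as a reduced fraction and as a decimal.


μ = E[X] = 5/13, a = 20.
Markov: P[X ≥ 20] ≤ μ/a = (5/13)/20 = 1/52.
Numerically: ≈ 0.01923.
(Since a = 20 > μ = 0.38462, the bound 1/52 is < 1 and informative.)

P[X ≥ 20] ≤ 1/52 ≈ 0.01923.


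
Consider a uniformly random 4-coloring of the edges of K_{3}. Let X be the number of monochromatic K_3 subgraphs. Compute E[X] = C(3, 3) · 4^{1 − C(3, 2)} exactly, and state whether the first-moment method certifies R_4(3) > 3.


E[X] = C(3, 3) · 4^{1 − 3} = 1 · 4^{−2} = 1/16.
As a reduced fraction: E[X] = 1/16 ≈ 0.06250.
Is E[X] < 1? YES.
Since E[X] < 1, there exists a 4-coloring of K_{3} with no monochromatic K_3; hence R_4(3) > 3.

E[X] = 1/16 ≈ 0.06250; E[X] < 1, so R_4(3) > 3.


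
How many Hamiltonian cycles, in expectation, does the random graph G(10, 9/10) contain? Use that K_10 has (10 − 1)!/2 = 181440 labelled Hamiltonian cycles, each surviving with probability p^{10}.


K_10 has (10 − 1)!/2 = 181440 labelled Hamiltonian cycles.
For each such Hamiltonian cycle H, let X_H = 1 if all 10 edges of H are present in G. Then P[X_H = 1] = p^{10} = (9/10)^{10} = 3486784401/10000000000.
By linearity: E[X] = Σ_H E[X_H] = 181440 · p^{10} = 181440 · 3486784401/10000000000 = 1977006755367/31250000.
Numerically: E[X] ≈ 63264.

E[X] = 181440 · (9/10)^{10} = 1977006755367/31250000 ≈ 63264.


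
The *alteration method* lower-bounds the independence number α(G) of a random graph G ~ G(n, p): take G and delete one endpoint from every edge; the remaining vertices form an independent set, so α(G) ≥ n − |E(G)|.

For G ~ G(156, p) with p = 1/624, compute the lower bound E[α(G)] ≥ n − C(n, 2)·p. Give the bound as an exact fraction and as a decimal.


E[|E(G)|] = C(156, 2)·p = 12090 · (1/624) = 155/8.
E[α(G)] ≥ n − E[|E(G)|] = 156 − 155/8 = 1093/8.
Numerically: ≈ 136.625000.
(This is only a lower bound; the true E[α(G)] may be larger.)

E[α(G)] ≥ 1093/8 ≈ 136.625000.


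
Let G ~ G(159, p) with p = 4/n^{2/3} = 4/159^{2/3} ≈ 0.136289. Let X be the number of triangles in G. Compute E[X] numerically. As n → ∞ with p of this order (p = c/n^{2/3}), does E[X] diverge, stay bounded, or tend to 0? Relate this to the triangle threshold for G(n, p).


Number of potential triangles: C(159, 3) = 657359.
Each occurs with probability p³ ≈ (0.136289)³ ≈ 2.53154543e-03.
By linearity: E[X] = C(159, 3)·p³ ≈ 657359 · 2.53154543e-03 ≈ 1664.134172.
Since α = 2/3 < 1, p = c/n^{2/3} ≫ 1/n is above the triangle threshold p ~ 1/n. Asymptotically E[X] ~ (c³/6)·n^{3(1−α)} = (4³/6)·n^{1} → ∞; triangles are abundant w.h.p.

E[X] ≈ 1664.134172; in regime p = Θ(1/n^{2/3}) E[X] diverges (above the triangle threshold p ~ 1/n).


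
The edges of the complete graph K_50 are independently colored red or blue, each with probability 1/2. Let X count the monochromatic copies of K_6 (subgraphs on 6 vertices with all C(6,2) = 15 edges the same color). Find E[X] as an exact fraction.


Let X = Σ_S X_S over the C(50, 6) = 15890700 subsets S of size 6, where X_S = 1 if the K_6 on S is monochromatic.
For a fixed S, the K_6 on S has C(6, 2) = 15 edges. P[all 15 edges red] = (1/2)^15, and likewise for blue, so P[monochromatic] = 2·(1/2)^15 = 2^{1 − 15} = 1/16384.
By linearity: E[X] = C(50, 6) · 2^{1 − 15} = 15890700 · 1/16384 = 3972675/4096.
Numerically: E[X] ≈ 969.8914.

E[X] = C(50,6)·2^(1−C(6,2)) = 3972675/4096 ≈ 969.8914.


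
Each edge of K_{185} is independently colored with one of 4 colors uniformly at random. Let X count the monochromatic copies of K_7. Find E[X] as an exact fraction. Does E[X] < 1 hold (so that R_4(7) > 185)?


E[X] = C(185, 7) · 4^{1 − 21} = 1311854301420 · 4^{−20} = 1311854301420/1099511627776.
As a reduced fraction: E[X] = 327963575355/274877906944 ≈ 1.19312.
Is E[X] < 1? NO.
Since E[X] ≥ 1, the first-moment bound is inconclusive at n = 185; it does NOT by itself certify R_4(7) > 185.

E[X] = 327963575355/274877906944 ≈ 1.19312; E[X] ≥ 1; first-moment method inconclusive here.


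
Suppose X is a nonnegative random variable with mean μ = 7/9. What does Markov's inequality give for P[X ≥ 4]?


μ = E[X] = 7/9, a = 4.
Markov: P[X ≥ 4] ≤ μ/a = (7/9)/4 = 7/36.
Numerically: ≈ 0.1944.
(Since a = 4 > μ = 0.7778, the bound 7/36 is < 1 and informative.)

P[X ≥ 4] ≤ 7/36 ≈ 0.1944.


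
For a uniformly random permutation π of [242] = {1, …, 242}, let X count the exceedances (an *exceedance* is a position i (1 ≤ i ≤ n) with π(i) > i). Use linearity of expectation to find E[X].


Write X = Σ_{i=1}^{242} X_i, where X_i = 1_{π(i) > i}.
For each fixed i, π(i) is uniform over {1, …, 242} (marginal of a uniform permutation), so P[π(i) > i] = (n − i)/n. Summing: Σ_{i=1}^{242} (n − i)/n = (0 + 1 + … + 241)/242 = 242(242 − 1)/(2·242) = (242 − 1)/2.
Hence E[X] = Σ_{i=1}^{242} (242 − i)/242 = 241/2 ≈ 120.500.

E[X] = 241/2 = 120.500.


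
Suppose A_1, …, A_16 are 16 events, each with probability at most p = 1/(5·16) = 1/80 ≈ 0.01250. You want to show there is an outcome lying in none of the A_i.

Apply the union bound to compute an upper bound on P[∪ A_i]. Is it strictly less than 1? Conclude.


Union bound: P[∪_{i=1}^{16} A_i] ≤ Σ_i P[A_i] ≤ 16·p = 16·(1/80) = 1/5.
Numerically: 1/5 ≈ 0.20000.
Is 1/5 < 1? YES.
Since P[∪ A_i] ≤ 1/5 < 1, the complement has P[∩ A_i^c] ≥ 1 − 1/5 = 4/5 > 0, so some outcome avoids every A_i.

16·p = 1/5 ≈ 0.20000; existence CERTIFIED by the union bound.


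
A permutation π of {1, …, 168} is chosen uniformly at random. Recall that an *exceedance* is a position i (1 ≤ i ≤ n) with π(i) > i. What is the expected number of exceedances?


Write X = Σ_{i=1}^{168} X_i, where X_i = 1_{π(i) > i}.
For each fixed i, π(i) is uniform over {1, …, 168} (marginal of a uniform permutation), so P[π(i) > i] = (n − i)/n. Summing: Σ_{i=1}^{168} (n − i)/n = (0 + 1 + … + 167)/168 = 168(168 − 1)/(2·168) = (168 − 1)/2.
Hence E[X] = Σ_{i=1}^{168} (168 − i)/168 = 167/2 ≈ 83.5000.

E[X] = 167/2 = 83.5000.


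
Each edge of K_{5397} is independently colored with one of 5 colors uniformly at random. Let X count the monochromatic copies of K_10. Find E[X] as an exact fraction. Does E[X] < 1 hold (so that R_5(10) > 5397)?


E[X] = C(5397, 10) · 5^{1 − 45} = 5729779230003226281244520755596 · 5^{−44} = 5729779230003226281244520755596/5684341886080801486968994140625.
As a reduced fraction: E[X] = 5729779230003226281244520755596/5684341886080801486968994140625 ≈ 1.007993.
Is E[X] < 1? NO.
Since E[X] ≥ 1, the first-moment bound is inconclusive at n = 5397; it does NOT by itself certify R_5(10) > 5397.

E[X] = 5729779230003226281244520755596/5684341886080801486968994140625 ≈ 1.007993; E[X] ≥ 1; first-moment method inconclusive here.


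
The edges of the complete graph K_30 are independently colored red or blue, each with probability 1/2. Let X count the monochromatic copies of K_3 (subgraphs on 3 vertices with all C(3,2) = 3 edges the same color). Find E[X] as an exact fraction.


Let X = Σ_S X_S over the C(30, 3) = 4060 subsets S of size 3, where X_S = 1 if the K_3 on S is monochromatic.
For a fixed S, the K_3 on S has C(3, 2) = 3 edges. P[all 3 edges red] = (1/2)^3, and likewise for blue, so P[monochromatic] = 2·(1/2)^3 = 2^{1 − 3} = 1/4.
Summing: E[X] = C(30, 3) · 2^{1 − 3} = 4060 · 1/4 = 1015.
Numerically: E[X] ≈ 1015.0000.

E[X] = C(30,3)·2^(1−C(3,2)) = 1015 ≈ 1015.0000.


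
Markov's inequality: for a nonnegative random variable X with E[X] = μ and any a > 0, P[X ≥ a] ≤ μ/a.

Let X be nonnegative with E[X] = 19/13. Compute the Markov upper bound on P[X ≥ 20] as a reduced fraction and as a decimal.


μ = E[X] = 19/13, a = 20.
Markov: P[X ≥ 20] ≤ μ/a = (19/13)/20 = 19/260.
Numerically: ≈ 0.0731.
(Since a = 20 > μ = 1.4615, the bound 19/260 is < 1 and informative.)

P[X ≥ 20] ≤ 19/260 ≈ 0.0731.


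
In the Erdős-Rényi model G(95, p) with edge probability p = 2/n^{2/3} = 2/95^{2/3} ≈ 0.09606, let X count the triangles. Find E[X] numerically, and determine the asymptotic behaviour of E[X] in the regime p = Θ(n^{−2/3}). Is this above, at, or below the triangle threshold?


Number of potential triangles: C(95, 3) = 138415.
Each occurs with probability p³ ≈ (0.09606)³ ≈ 8.864266e-04.
By linearity: E[X] = C(95, 3)·p³ ≈ 138415 · 8.864266e-04 ≈ 122.6947.
Since α = 2/3 < 1, p = c/n^{2/3} ≫ 1/n is above the triangle threshold p ~ 1/n. Asymptotically E[X] ~ (c³/6)·n^{3(1−α)} = (2³/6)·n^{1} → ∞; triangles are abundant w.h.p.

E[X] ≈ 122.6947; in regime p = Θ(1/n^{2/3}) E[X] diverges (above the triangle threshold p ~ 1/n).


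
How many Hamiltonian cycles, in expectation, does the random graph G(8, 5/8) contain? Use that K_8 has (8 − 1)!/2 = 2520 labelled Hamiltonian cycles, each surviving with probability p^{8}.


K_8 has (8 − 1)!/2 = 2520 labelled Hamiltonian cycles.
For each such Hamiltonian cycle H, let X_H = 1 if all 8 edges of H are present in G. Then P[X_H = 1] = p^{8} = (5/8)^{8} = 390625/16777216.
By linearity of expectation: E[X] = Σ_H E[X_H] = 2520 · p^{8} = 2520 · 390625/16777216 = 123046875/2097152.
Numerically: E[X] ≈ 58.673.

E[X] = 2520 · (5/8)^{8} = 123046875/2097152 ≈ 58.673.


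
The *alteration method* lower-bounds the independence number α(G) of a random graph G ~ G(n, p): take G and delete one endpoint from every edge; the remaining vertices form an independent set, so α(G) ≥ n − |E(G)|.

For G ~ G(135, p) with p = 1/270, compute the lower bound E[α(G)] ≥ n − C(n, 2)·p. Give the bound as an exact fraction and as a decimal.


E[|E(G)|] = C(135, 2)·p = 9045 · (1/270) = 67/2.
E[α(G)] ≥ n − E[|E(G)|] = 135 − 67/2 = 203/2.
Numerically: ≈ 101.50000.
(This is only a lower bound; the true E[α(G)] may be larger.)

E[α(G)] ≥ 203/2 ≈ 101.50000.


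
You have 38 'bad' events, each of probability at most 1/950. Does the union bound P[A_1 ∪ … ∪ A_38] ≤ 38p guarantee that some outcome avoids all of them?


Union bound: P[∪_{i=1}^{38} A_i] ≤ Σ_i P[A_i] ≤ 38·p = 38·(1/950) = 1/25.
Numerically: 1/25 ≈ 0.0400.
Is 1/25 < 1? YES.
Since P[∪ A_i] ≤ 1/25 < 1, the complement has P[∩ A_i^c] ≥ 1 − 1/25 = 24/25 > 0, so some outcome avoids every A_i.

38·p = 1/25 ≈ 0.0400; existence CERTIFIED by the union bound.


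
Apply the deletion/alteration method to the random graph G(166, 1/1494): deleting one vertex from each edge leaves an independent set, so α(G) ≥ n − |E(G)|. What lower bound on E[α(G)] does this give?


E[|E(G)|] = C(166, 2)·p = 13695 · (1/1494) = 55/6.
E[α(G)] ≥ n − E[|E(G)|] = 166 − 55/6 = 941/6.
Numerically: ≈ 156.8333.
(This is only a lower bound; the true E[α(G)] may be larger.)

E[α(G)] ≥ 941/6 ≈ 156.8333.


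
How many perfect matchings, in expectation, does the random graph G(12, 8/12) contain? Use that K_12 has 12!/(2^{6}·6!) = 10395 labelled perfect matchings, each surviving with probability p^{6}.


K_12 has 12!/(2^{6}·6!) = 10395 labelled perfect matchings.
For each such perfect matching H, let X_H = 1 if all 6 edges of H are present in G. Then P[X_H = 1] = p^{6} = (2/3)^{6} = 64/729.
By linearity: E[X] = Σ_H E[X_H] = 10395 · p^{6} = 10395 · 64/729 = 24640/27.
Numerically: E[X] ≈ 913.

E[X] = 10395 · (2/3)^{6} = 24640/27 ≈ 913.


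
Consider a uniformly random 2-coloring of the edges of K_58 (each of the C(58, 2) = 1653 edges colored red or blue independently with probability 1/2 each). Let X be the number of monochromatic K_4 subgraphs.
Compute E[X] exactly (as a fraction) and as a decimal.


Let X = Σ_S X_S over the C(58, 4) = 424270 subsets S of size 4, where X_S = 1 if the K_4 on S is monochromatic.
For a fixed S, the K_4 on S has C(4, 2) = 6 edges. P[all 6 edges red] = (1/2)^6, and likewise for blue, so P[monochromatic] = 2·(1/2)^6 = 2^{1 − 6} = 1/32.
By linearity: E[X] = C(58, 4) · 2^{1 − 6} = 424270 · 1/32 = 212135/16.
Numerically: E[X] ≈ 13258.438.

E[X] = C(58,4)·2^(1−C(4,2)) = 212135/16 ≈ 13258.438.


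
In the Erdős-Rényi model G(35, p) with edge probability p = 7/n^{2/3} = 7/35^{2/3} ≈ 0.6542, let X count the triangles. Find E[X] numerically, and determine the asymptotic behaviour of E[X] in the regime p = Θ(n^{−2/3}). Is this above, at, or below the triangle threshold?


Number of potential triangles: C(35, 3) = 6545.
Each occurs with probability p³ ≈ (0.6542)³ ≈ 2.800000e-01.
By linearity: E[X] = C(35, 3)·p³ ≈ 6545 · 2.800000e-01 ≈ 1832.6000.
Since α = 2/3 < 1, p = c/n^{2/3} ≫ 1/n is above the triangle threshold p ~ 1/n. Asymptotically E[X] ~ (c³/6)·n^{3(1−α)} = (7³/6)·n^{1} → ∞; triangles are abundant w.h.p.

E[X] ≈ 1832.6000; in regime p = Θ(1/n^{2/3}) E[X] diverges (above the triangle threshold p ~ 1/n).


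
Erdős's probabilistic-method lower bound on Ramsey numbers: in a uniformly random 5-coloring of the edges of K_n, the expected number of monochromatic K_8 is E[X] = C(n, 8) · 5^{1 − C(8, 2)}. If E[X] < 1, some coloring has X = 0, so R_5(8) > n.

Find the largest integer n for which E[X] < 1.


We need C(n, 8) · 5^{1 − 28} < 1, i.e. C(n, 8) < 5^{28 − 1} = 7450580596923828125.
Check values of n near the boundary:
  n = 862: C(862, 8) = 7317951015318931845; 7317951015318931845 < 7450580596923828125? YES
  n = 863: C(863, 8) = 7386423071602617757; 7386423071602617757 < 7450580596923828125? YES
  n = 864: C(864, 8) = 7455455062926006708; 7455455062926006708 < 7450580596923828125? NO
The largest n with C(n, 8) < 7450580596923828125 is n = 863 (where E[X] = 7386423071602617757/7450580596923828125 ≈ 0.99139). Hence R_5(8) > 863, i.e. R_5(8) ≥ 864.

Largest n = 863; hence R_5(8) > 863.


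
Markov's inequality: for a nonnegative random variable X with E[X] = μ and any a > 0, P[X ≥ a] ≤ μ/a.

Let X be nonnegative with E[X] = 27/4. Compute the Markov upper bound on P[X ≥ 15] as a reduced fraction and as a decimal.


μ = E[X] = 27/4, a = 15.
Markov: P[X ≥ 15] ≤ μ/a = (27/4)/15 = 9/20.
Numerically: ≈ 0.45000.
(Since a = 15 > μ = 6.75000, the bound 9/20 is < 1 and informative.)

P[X ≥ 15] ≤ 9/20 ≈ 0.45000.


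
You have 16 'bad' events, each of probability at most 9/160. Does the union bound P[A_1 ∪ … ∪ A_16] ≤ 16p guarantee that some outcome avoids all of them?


Union bound: P[∪_{i=1}^{16} A_i] ≤ Σ_i P[A_i] ≤ 16·p = 16·(9/160) = 9/10.
Numerically: 9/10 ≈ 0.900000.
Is 9/10 < 1? YES.
Since P[∪ A_i] ≤ 9/10 < 1, the complement has P[∩ A_i^c] ≥ 1 − 9/10 = 1/10 > 0, so some outcome avoids every A_i.

16·p = 9/10 ≈ 0.900000; existence CERTIFIED by the union bound.


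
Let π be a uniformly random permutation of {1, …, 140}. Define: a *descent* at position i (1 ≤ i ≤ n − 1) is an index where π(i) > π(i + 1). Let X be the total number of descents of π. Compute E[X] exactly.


Write X = Σ X_I over i = 1, …, 139, with X_I the indicator of one descent.
There are 139 indicators.
For each fixed i, the pair (π(i), π(i+1)) is a uniformly random ordered pair of distinct values from {1, …, 140}; by symmetry P[π(i) > π(i+1)] = 1/2.
By linearity: E[X] = 139 · (1/2) = (140 − 1) · (1/2) = 139/2 ≈ 69.5000.

E[X] = 139/2 = 69.5000.


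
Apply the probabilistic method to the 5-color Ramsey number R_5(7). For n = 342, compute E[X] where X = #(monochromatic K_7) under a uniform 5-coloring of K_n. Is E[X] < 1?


E[X] = C(342, 7) · 5^{1 − 21} = 102073837467888 · 5^{−20} = 102073837467888/95367431640625.
As a reduced fraction: E[X] = 102073837467888/95367431640625 ≈ 1.07032.
Is E[X] < 1? NO.
Since E[X] ≥ 1, the first-moment bound is inconclusive at n = 342; it does NOT by itself certify R_5(7) > 342.

E[X] = 102073837467888/95367431640625 ≈ 1.07032; E[X] ≥ 1; first-moment method inconclusive here.


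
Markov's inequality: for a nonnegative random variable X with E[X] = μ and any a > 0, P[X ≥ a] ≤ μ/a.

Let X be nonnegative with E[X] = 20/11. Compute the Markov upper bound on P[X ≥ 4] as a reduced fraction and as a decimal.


μ = E[X] = 20/11, a = 4.
Markov: P[X ≥ 4] ≤ μ/a = (20/11)/4 = 5/11.
Numerically: ≈ 0.454545.
(Since a = 4 > μ = 1.818182, the bound 5/11 is < 1 and informative.)

P[X ≥ 4] ≤ 5/11 ≈ 0.454545.


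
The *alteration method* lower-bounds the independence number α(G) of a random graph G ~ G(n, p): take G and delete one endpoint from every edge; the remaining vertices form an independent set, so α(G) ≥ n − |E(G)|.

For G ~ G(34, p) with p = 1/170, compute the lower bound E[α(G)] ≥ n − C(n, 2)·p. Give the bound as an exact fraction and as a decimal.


E[|E(G)|] = C(34, 2)·p = 561 · (1/170) = 33/10.
E[α(G)] ≥ n − E[|E(G)|] = 34 − 33/10 = 307/10.
Numerically: ≈ 30.7000.
(This is only a lower bound; the true E[α(G)] may be larger.)

E[α(G)] ≥ 307/10 ≈ 30.7000.


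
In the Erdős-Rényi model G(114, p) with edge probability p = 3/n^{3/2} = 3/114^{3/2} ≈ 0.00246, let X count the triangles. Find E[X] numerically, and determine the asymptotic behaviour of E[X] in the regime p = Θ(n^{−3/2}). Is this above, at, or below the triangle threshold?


Number of potential triangles: C(114, 3) = 240464.
Each occurs with probability p³ ≈ (0.00246)³ ≈ 1.49724e-08.
By linearity: E[X] = C(114, 3)·p³ ≈ 240464 · 1.49724e-08 ≈ 0.004.
Since α = 3/2 > 1, p = c/n^{3/2} = o(1/n) is below the triangle threshold p ~ 1/n. Asymptotically E[X] ~ (c³/6)·n^{3(1−α)} = (3³/6)·n^{-1.5} → 0, so by Markov's inequality G has no triangles w.h.p.

E[X] ≈ 0.004; in regime p = Θ(1/n^{3/2}) E[X] tends to 0 (below the triangle threshold p ~ 1/n).


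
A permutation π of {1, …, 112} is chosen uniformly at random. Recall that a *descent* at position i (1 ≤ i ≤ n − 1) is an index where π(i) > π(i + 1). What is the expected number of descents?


Write X = Σ X_I over i = 1, …, 111, with X_I the indicator of one descent.
There are 111 indicators.
For each fixed i, the pair (π(i), π(i+1)) is a uniformly random ordered pair of distinct values from {1, …, 112}; by symmetry P[π(i) > π(i+1)] = 1/2.
By linearity: E[X] = 111 · (1/2) = (112 − 1) · (1/2) = 111/2 ≈ 55.5000.

E[X] = 111/2 = 55.5000.


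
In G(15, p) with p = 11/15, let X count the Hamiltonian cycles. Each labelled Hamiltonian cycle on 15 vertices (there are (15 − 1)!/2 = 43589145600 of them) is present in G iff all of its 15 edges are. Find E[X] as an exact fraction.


K_15 has (15 − 1)!/2 = 43589145600 labelled Hamiltonian cycles.
For each such Hamiltonian cycle H, let X_H = 1 if all 15 edges of H are present in G. Then P[X_H = 1] = p^{15} = (11/15)^{15} = 4177248169415651/437893890380859375.
By linearity: E[X] = Σ_H E[X_H] = 43589145600 · p^{15} = 43589145600 · 4177248169415651/437893890380859375 = 29972457393249757754368/72081298828125.
Numerically: E[X] ≈ 4.16e+08.

E[X] = 43589145600 · (11/15)^{15} = 29972457393249757754368/72081298828125 ≈ 4.16e+08.


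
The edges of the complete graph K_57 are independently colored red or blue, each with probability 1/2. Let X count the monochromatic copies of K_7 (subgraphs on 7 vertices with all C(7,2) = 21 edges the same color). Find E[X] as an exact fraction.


Let X = Σ_S X_S over the C(57, 7) = 264385836 subsets S of size 7, where X_S = 1 if the K_7 on S is monochromatic.
For a fixed S, the K_7 on S has C(7, 2) = 21 edges. P[all 21 edges red] = (1/2)^21, and likewise for blue, so P[monochromatic] = 2·(1/2)^21 = 2^{1 − 21} = 1/1048576.
Summing: E[X] = C(57, 7) · 2^{1 − 21} = 264385836 · 1/1048576 = 66096459/262144.
Numerically: E[X] ≈ 252.13798.

E[X] = C(57,7)·2^(1−C(7,2)) = 66096459/262144 ≈ 252.13798.


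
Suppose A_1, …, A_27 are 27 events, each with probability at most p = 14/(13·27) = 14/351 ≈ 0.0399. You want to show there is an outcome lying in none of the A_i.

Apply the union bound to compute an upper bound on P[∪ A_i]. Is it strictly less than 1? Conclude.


Union bound: P[∪_{i=1}^{27} A_i] ≤ Σ_i P[A_i] ≤ 27·p = 27·(14/351) = 14/13.
Numerically: 14/13 ≈ 1.0769.
Is 14/13 < 1? NO.
Since the bound 14/13 is ≥ 1, the union bound is uninformative here; it does NOT by itself certify existence.

27·p = 14/13 ≈ 1.0769; existence NOT certified by the union bound.


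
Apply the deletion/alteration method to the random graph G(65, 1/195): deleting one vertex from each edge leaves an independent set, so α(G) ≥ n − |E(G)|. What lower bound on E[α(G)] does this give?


E[|E(G)|] = C(65, 2)·p = 2080 · (1/195) = 32/3.
E[α(G)] ≥ n − E[|E(G)|] = 65 − 32/3 = 163/3.
Numerically: ≈ 54.333333.
(This is only a lower bound; the true E[α(G)] may be larger.)

E[α(G)] ≥ 163/3 ≈ 54.333333.


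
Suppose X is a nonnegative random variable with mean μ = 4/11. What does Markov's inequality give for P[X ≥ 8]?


μ = E[X] = 4/11, a = 8.
Markov: P[X ≥ 8] ≤ μ/a = (4/11)/8 = 1/22.
Numerically: ≈ 0.04545.
(Since a = 8 > μ = 0.36364, the bound 1/22 is < 1 and informative.)

P[X ≥ 8] ≤ 1/22 ≈ 0.04545.


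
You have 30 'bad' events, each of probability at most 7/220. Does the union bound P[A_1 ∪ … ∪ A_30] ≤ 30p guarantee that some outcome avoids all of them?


Union bound: P[∪_{i=1}^{30} A_i] ≤ Σ_i P[A_i] ≤ 30·p = 30·(7/220) = 21/22.
Numerically: 21/22 ≈ 0.955.
Is 21/22 < 1? YES.
Since P[∪ A_i] ≤ 21/22 < 1, the complement has P[∩ A_i^c] ≥ 1 − 21/22 = 1/22 > 0, so some outcome avoids every A_i.

30·p = 21/22 ≈ 0.955; existence CERTIFIED by the union bound.
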